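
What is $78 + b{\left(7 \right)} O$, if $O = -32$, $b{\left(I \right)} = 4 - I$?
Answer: $174$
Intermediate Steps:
$78 + b{\left(7 \right)} O = 78 + \left(4 - 7\right) \left(-32\right) = 78 - -96 = 78 + 96 = 174$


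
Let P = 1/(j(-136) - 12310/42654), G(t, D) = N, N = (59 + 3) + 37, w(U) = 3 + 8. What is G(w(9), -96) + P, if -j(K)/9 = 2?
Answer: 38592732/390041 ≈ 98.945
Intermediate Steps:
j(K) = -18 (j(K) = -9*2 = -18)
w(U) = 11
N = 99 (N = 62 + 37 = 99)
G(t, D) = 99
P = -21327/390041 (P = 1/(-18 - 12310/42654) = 1/(-18 - 12310*1/42654) = 1/(-18 - 6155/21327) = 1/(-390041/21327) = -21327/390041 ≈ -0.054679)
G(w(9), -96) + P = 99 - 21327/390041 = 38592732/390041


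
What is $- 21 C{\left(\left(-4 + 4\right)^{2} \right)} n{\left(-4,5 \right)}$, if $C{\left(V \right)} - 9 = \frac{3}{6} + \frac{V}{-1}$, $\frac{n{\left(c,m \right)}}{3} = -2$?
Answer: $1197$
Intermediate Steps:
$n{\left(c,m \right)} = -6$ ($n{\left(c,m \right)} = 3 \left(-2\right) = -6$)
$C{\left(V \right)} = \frac{19}{2} - V$ ($C{\left(V \right)} = 9 + \left(\frac{3}{6} + \frac{V}{-1}\right) = 9 + \left(3 \cdot \frac{1}{6} + V \left(-1\right)\right) = 9 - \left(- \frac{1}{2} + V\right) = \frac{19}{2} - V$)
$- 21 C{\left(\left(-4 + 4\right)^{2} \right)} n{\left(-4,5 \right)} = - 21 \left(\frac{19}{2} - \left(-4 + 4\right)^{2}\right) \left(-6\right) = - 21 \left(\frac{19}{2} - 0^{2}\right) \left(-6\right) = - 21 \left(\frac{19}{2} - 0\right) \left(-6\right) = - 21 \left(\frac{19}{2} + 0\right) \left(-6\right) = \left(-21\right) \frac{19}{2} \left(-6\right) = \left(- \frac{399}{2}\right) \left(-6\right) = 1197$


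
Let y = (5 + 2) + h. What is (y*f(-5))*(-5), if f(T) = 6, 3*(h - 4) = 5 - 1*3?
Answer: -350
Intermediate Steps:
h = 14/3 (h = 4 + (5 - 1*3)/3 = 4 + (5 - 3)/3 = 4 + (⅓)*2 = 4 + ⅔ = 14/3 ≈ 4.6667)
y = 35/3 (y = (5 + 2) + 14/3 = 7 + 14/3 = 35/3 ≈ 11.667)
(y*f(-5))*(-5) = ((35/3)*6)*(-5) = 70*(-5) = -350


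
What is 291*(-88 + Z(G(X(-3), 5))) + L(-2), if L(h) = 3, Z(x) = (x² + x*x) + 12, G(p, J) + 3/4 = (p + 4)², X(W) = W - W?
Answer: 905907/8 ≈ 1.1324e+5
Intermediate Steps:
X(W) = 0
G(p, J) = -¾ + (4 + p)² (G(p, J) = -¾ + (p + 4)² = -¾ + (4 + p)²)
Z(x) = 12 + 2*x² (Z(x) = (x² + x²) + 12 = 2*x² + 12 = 12 + 2*x²)
291*(-88 + Z(G(X(-3), 5))) + L(-2) = 291*(-88 + (12 + 2*(-¾ + (4 + 0)²)²)) + 3 = 291*(-88 + (12 + 2*(-¾ + 4²)²)) + 3 = 291*(-88 + (12 + 2*(-¾ + 16)²)) + 3 = 291*(-88 + (12 + 2*(61/4)²)) + 3 = 291*(-88 + (12 + 2*(3721/16))) + 3 = 291*(-88 + (12 + 3721/8)) + 3 = 291*(-88 + 3817/8) + 3 = 291*(3113/8) + 3 = 905883/8 + 3 = 905907/8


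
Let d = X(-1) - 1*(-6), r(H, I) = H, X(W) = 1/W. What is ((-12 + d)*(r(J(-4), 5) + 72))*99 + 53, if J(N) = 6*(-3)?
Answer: -37369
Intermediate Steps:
J(N) = -18
d = 5 (d = 1/(-1) - 1*(-6) = -1 + 6 = 5)
((-12 + d)*(r(J(-4), 5) + 72))*99 + 53 = ((-12 + 5)*(-18 + 72))*99 + 53 = -7*54*99 + 53 = -378*99 + 53 = -37422 + 53 = -37369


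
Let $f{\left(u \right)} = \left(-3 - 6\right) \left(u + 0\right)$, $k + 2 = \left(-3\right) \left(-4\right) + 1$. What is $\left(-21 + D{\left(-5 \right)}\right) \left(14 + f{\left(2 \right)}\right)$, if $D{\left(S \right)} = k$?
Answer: $40$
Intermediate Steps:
$k = 11$ ($k = -2 + \left(\left(-3\right) \left(-4\right) + 1\right) = -2 + \left(12 + 1\right) = -2 + 13 = 11$)
$D{\left(S \right)} = 11$
$f{\left(u \right)} = - 9 u$ ($f{\left(u \right)} = \left(-3 - 6\right) u = - 9 u$)
$\left(-21 + D{\left(-5 \right)}\right) \left(14 + f{\left(2 \right)}\right) = \left(-21 + 11\right) \left(14 - 18\right) = - 10 \left(14 - 18\right) = \left(-10\right) \left(-4\right) = 40$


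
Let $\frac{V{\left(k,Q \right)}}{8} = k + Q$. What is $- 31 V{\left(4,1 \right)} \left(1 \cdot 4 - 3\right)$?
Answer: $-1240$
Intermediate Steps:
$V{\left(k,Q \right)} = 8 Q + 8 k$ ($V{\left(k,Q \right)} = 8 \left(k + Q\right) = 8 \left(Q + k\right) = 8 Q + 8 k$)
$- 31 V{\left(4,1 \right)} \left(1 \cdot 4 - 3\right) = - 31 \left(8 \cdot 1 + 8 \cdot 4\right) \left(1 \cdot 4 - 3\right) = - 31 \left(8 + 32\right) \left(4 - 3\right) = \left(-31\right) 40 \cdot 1 = \left(-1240\right) 1 = -1240$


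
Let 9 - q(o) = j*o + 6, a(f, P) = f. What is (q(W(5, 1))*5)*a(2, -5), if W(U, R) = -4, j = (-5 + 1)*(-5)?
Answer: 830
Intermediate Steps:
j = 20 (j = -4*(-5) = 20)
q(o) = 3 - 20*o (q(o) = 9 - (20*o + 6) = 9 - (6 + 20*o) = 9 + (-6 - 20*o) = 3 - 20*o)
(q(W(5, 1))*5)*a(2, -5) = ((3 - 20*(-4))*5)*2 = ((3 + 80)*5)*2 = (83*5)*2 = 415*2 = 830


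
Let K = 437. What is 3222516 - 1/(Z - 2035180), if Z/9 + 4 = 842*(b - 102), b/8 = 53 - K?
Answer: 84068314234609/26087788 ≈ 3.2225e+6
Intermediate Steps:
b = -3072 (b = 8*(53 - 1*437) = 8*(53 - 437) = 8*(-384) = -3072)
Z = -24052608 (Z = -36 + 9*(842*(-3072 - 102)) = -36 + 9*(842*(-3174)) = -36 + 9*(-2672508) = -36 - 24052572 = -24052608)
3222516 - 1/(Z - 2035180) = 3222516 - 1/(-24052608 - 2035180) = 3222516 - 1/(-26087788) = 3222516 - 1*(-1/26087788) = 3222516 + 1/26087788 = 84068314234609/26087788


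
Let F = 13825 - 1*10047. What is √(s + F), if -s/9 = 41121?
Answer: I*√366311 ≈ 605.24*I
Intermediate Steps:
F = 3778 (F = 13825 - 10047 = 3778)
s = -370089 (s = -9*41121 = -370089)
√(s + F) = √(-370089 + 3778) = √(-366311) = I*√366311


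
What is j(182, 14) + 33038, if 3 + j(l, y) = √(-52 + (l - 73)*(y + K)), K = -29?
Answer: 33035 + I*√1687 ≈ 33035.0 + 41.073*I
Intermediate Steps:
j(l, y) = -3 + √(-52 + (-73 + l)*(-29 + y)) (j(l, y) = -3 + √(-52 + (l - 73)*(y - 29)) = -3 + √(-52 + (-73 + l)*(-29 + y)))
j(182, 14) + 33038 = (-3 + √(2065 - 73*14 - 29*182 + 182*14)) + 33038 = (-3 + √(2065 - 1022 - 5278 + 2548)) + 33038 = (-3 + √(-1687)) + 33038 = (-3 + I*√1687) + 33038 = 33035 + I*√1687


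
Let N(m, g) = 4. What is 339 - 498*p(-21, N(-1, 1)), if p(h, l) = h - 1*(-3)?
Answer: 9303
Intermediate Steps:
p(h, l) = 3 + h (p(h, l) = h + 3 = 3 + h)
339 - 498*p(-21, N(-1, 1)) = 339 - 498*(3 - 21) = 339 - 498*(-18) = 339 + 8964 = 9303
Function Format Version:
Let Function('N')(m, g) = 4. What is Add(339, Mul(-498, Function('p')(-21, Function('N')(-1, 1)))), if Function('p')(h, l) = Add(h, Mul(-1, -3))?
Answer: 9303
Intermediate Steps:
Function('p')(h, l) = Add(3, h) (Function('p')(h, l) = Add(h, 3) = Add(3, h))
Add(339, Mul(-498, Function('p')(-21, Function('N')(-1, 1)))) = Add(339, Mul(-498, Add(3, -21))) = Add(339, Mul(-498, -18)) = Add(339, 8964) = 9303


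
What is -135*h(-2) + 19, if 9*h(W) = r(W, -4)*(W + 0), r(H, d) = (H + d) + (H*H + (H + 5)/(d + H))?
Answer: -56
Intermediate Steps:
r(H, d) = H + d + H² + (5 + H)/(H + d) (r(H, d) = (H + d) + (H² + (5 + H)/(H + d)) = H + d + H² + (5 + H)/(H + d))
h(W) = W*(21 + W³ - 7*W - 3*W²)/(9*(-4 + W)) (h(W) = (((5 + W + W² + W³ + (-4)² - 4*W² + 2*W*(-4))/(W - 4))*(W + 0))/9 = (((5 + W + W² + W³ + 16 - 4*W² - 8*W)/(-4 + W))*W)/9 = (((21 + W³ - 7*W - 3*W²)/(-4 + W))*W)/9 = (W*(21 + W³ - 7*W - 3*W²)/(-4 + W))/9 = W*(21 + W³ - 7*W - 3*W²)/(9*(-4 + W)))
-135*h(-2) + 19 = -15*(-2)*(21 + (-2)³ - 7*(-2) - 3*(-2)²)/(-4 - 2) + 19 = -15*(-2)*(21 - 8 + 14 - 3*4)/(-6) + 19 = -15*(-2)*(-1)*(21 - 8 + 14 - 12)/6 + 19 = -15*(-2)*(-1)*15/6 + 19 = -135*5/9 + 19 = -75 + 19 = -56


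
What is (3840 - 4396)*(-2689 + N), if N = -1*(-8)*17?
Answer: 1419468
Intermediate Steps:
N = 136 (N = 8*17 = 136)
(3840 - 4396)*(-2689 + N) = (3840 - 4396)*(-2689 + 136) = -556*(-2553) = 1419468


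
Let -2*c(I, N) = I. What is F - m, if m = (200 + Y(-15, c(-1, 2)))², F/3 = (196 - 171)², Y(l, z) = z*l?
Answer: -140725/4 ≈ -35181.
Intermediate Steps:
c(I, N) = -I/2
Y(l, z) = l*z
F = 1875 (F = 3*(196 - 171)² = 3*25² = 3*625 = 1875)
m = 148225/4 (m = (200 - (-15)*(-1)/2)² = (200 - 15*½)² = (200 - 15/2)² = (385/2)² = 148225/4 ≈ 37056.)
F - m = 1875 - 1*148225/4 = 1875 - 148225/4 = -140725/4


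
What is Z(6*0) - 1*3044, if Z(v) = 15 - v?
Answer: -3029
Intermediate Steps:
Z(6*0) - 1*3044 = (15 - 6*0) - 1*3044 = (15 - 1*0) - 3044 = (15 + 0) - 3044 = 15 - 3044 = -3029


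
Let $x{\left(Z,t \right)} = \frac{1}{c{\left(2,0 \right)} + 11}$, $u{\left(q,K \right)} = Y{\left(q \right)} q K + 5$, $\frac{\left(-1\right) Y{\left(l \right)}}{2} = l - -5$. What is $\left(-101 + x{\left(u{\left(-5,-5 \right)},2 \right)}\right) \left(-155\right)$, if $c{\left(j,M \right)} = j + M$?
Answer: $\frac{203360}{13} \approx 15643.0$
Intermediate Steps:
$Y{\left(l \right)} = -10 - 2 l$ ($Y{\left(l \right)} = - 2 \left(l - -5\right) = - 2 \left(l + 5\right) = - 2 \left(5 + l\right) = -10 - 2 l$)
$u{\left(q,K \right)} = 5 + K q \left(-10 - 2 q\right)$ ($u{\left(q,K \right)} = \left(-10 - 2 q\right) q K + 5 = q \left(-10 - 2 q\right) K + 5 = K q \left(-10 - 2 q\right) + 5 = 5 + K q \left(-10 - 2 q\right)$)
$c{\left(j,M \right)} = M + j$
$x{\left(Z,t \right)} = \frac{1}{13}$ ($x{\left(Z,t \right)} = \frac{1}{\left(0 + 2\right) + 11} = \frac{1}{2 + 11} = \frac{1}{13}$)
$\left(-101 + x{\left(u{\left(-5,-5 \right)},2 \right)}\right) \left(-155\right) = \left(-101 + \frac{1}{13}\right) \left(-155\right) = \left(- \frac{1312}{13}\right) \left(-155\right) = \frac{203360}{13}$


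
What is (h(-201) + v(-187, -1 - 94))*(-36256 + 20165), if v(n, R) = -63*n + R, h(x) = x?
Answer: -184805135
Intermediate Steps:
v(n, R) = R - 63*n
(h(-201) + v(-187, -1 - 94))*(-36256 + 20165) = (-201 + ((-1 - 94) - 63*(-187)))*(-36256 + 20165) = (-201 + (-95 + 11781))*(-16091) = (-201 + 11686)*(-16091) = 11485*(-16091) = -184805135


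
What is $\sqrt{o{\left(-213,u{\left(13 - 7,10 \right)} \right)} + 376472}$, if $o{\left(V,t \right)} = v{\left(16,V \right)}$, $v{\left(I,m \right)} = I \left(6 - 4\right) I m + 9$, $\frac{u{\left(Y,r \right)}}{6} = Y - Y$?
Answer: $5 \sqrt{10697} \approx 517.13$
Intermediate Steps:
$u{\left(Y,r \right)} = 0$ ($u{\left(Y,r \right)} = 6 \left(Y - Y\right) = 6 \cdot 0 = 0$)
$v{\left(I,m \right)} = 9 + 2 m I^{2}$ ($v{\left(I,m \right)} = I 2 I m + 9 = 2 I I m + 9 = 2 I^{2} m + 9 = 2 m I^{2} + 9 = 9 + 2 m I^{2}$)
$o{\left(V,t \right)} = 9 + 512 V$ ($o{\left(V,t \right)} = 9 + 2 V 16^{2} = 9 + 2 V 256 = 9 + 512 V$)
$\sqrt{o{\left(-213,u{\left(13 - 7,10 \right)} \right)} + 376472} = \sqrt{\left(9 + 512 \left(-213\right)\right) + 376472} = \sqrt{\left(9 - 109056\right) + 376472} = \sqrt{-109047 + 376472} = \sqrt{267425} = 5 \sqrt{10697}$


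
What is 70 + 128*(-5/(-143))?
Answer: 10650/143 ≈ 74.475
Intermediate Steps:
70 + 128*(-5/(-143)) = 70 + 128*(-5*(-1/143)) = 70 + 128*(5/143) = 70 + 640/143 = 10650/143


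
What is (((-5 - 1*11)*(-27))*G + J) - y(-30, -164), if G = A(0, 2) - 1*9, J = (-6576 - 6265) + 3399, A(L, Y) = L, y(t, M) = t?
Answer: -13300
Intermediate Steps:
J = -9442 (J = -12841 + 3399 = -9442)
G = -9 (G = 0 - 1*9 = 0 - 9 = -9)
(((-5 - 1*11)*(-27))*G + J) - y(-30, -164) = (((-5 - 1*11)*(-27))*(-9) - 9442) - 1*(-30) = (((-5 - 11)*(-27))*(-9) - 9442) + 30 = (-16*(-27)*(-9) - 9442) + 30 = (432*(-9) - 9442) + 30 = (-3888 - 9442) + 30 = -13330 + 30 = -13300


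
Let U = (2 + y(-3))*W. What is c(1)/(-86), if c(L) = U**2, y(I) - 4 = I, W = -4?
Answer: -72/43 ≈ -1.6744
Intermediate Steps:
y(I) = 4 + I
U = -12 (U = (2 + (4 - 3))*(-4) = (2 + 1)*(-4) = 3*(-4) = -12)
c(L) = 144 (c(L) = (-12)**2 = 144)
c(1)/(-86) = 144/(-86) = -1/86*144 = -72/43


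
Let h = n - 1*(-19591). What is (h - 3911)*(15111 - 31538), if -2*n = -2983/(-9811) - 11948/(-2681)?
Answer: -13548102320383343/52606582 ≈ -2.5754e+8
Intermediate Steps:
n = -125219251/52606582 (n = -(-2983/(-9811) - 11948/(-2681))/2 = -(-2983*(-1/9811) - 11948*(-1/2681))/2 = -(2983/9811 + 11948/2681)/2 = -1/2*125219251/26303291 = -125219251/52606582 ≈ -2.3803)
h = 1030490328711/52606582 (h = -125219251/52606582 - 1*(-19591) = -125219251/52606582 + 19591 = 1030490328711/52606582 ≈ 19589.)
(h - 3911)*(15111 - 31538) = (1030490328711/52606582 - 3911)*(15111 - 31538) = (824745986509/52606582)*(-16427) = -13548102320383343/52606582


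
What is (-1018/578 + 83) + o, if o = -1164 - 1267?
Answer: -679081/289 ≈ -2349.8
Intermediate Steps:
o = -2431
(-1018/578 + 83) + o = (-1018/578 + 83) - 2431 = (-1018*1/578 + 83) - 2431 = (-509/289 + 83) - 2431 = 23478/289 - 2431 = -679081/289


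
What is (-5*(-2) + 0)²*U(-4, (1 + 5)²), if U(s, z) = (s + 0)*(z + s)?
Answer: -12800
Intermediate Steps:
U(s, z) = s*(s + z)
(-5*(-2) + 0)²*U(-4, (1 + 5)²) = (-5*(-2) + 0)²*(-4*(-4 + (1 + 5)²)) = (10 + 0)²*(-4*(-4 + 6²)) = 10²*(-4*(-4 + 36)) = 100*(-4*32) = 100*(-128) = -12800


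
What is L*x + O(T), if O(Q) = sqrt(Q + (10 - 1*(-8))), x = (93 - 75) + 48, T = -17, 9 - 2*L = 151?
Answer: -4685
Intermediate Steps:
L = -71 (L = 9/2 - 1/2*151 = 9/2 - 151/2 = -71)
x = 66 (x = 18 + 48 = 66)
O(Q) = sqrt(18 + Q) (O(Q) = sqrt(Q + (10 + 8)) = sqrt(Q + 18) = sqrt(18 + Q))
L*x + O(T) = -71*66 + sqrt(18 - 17) = -4686 + sqrt(1) = -4686 + 1 = -4685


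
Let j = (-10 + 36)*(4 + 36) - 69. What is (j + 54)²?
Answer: 1050625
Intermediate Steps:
j = 971 (j = 26*40 - 69 = 1040 - 69 = 971)
(j + 54)² = (971 + 54)² = 1025² = 1050625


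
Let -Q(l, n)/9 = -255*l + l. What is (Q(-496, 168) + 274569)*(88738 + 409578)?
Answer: -428196460692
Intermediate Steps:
Q(l, n) = 2286*l (Q(l, n) = -9*(-255*l + l) = -(-2286)*l = 2286*l)
(Q(-496, 168) + 274569)*(88738 + 409578) = (2286*(-496) + 274569)*(88738 + 409578) = (-1133856 + 274569)*498316 = -859287*498316 = -428196460692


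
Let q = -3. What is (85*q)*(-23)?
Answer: 5865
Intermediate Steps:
(85*q)*(-23) = (85*(-3))*(-23) = -255*(-23) = 5865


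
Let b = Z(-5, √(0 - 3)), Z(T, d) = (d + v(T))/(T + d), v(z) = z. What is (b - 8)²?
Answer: 49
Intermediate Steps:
Z(T, d) = 1 (Z(T, d) = (d + T)/(T + d) = (T + d)/(T + d) = 1)
b = 1
(b - 8)² = (1 - 8)² = (-7)² = 49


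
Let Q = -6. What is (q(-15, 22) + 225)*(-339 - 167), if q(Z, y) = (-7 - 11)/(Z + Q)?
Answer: -799986/7 ≈ -1.1428e+5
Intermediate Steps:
q(Z, y) = -18/(-6 + Z) (q(Z, y) = (-7 - 11)/(Z - 6) = -18/(-6 + Z))
(q(-15, 22) + 225)*(-339 - 167) = (-18/(-6 - 15) + 225)*(-339 - 167) = (-18/(-21) + 225)*(-506) = (-18*(-1/21) + 225)*(-506) = (6/7 + 225)*(-506) = (1581/7)*(-506) = -799986/7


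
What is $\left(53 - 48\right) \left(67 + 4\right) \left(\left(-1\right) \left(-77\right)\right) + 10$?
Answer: $27345$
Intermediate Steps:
$\left(53 - 48\right) \left(67 + 4\right) \left(\left(-1\right) \left(-77\right)\right) + 10 = 5 \cdot 71 \cdot 77 + 10 = 355 \cdot 77 + 10 = 27335 + 10 = 27345$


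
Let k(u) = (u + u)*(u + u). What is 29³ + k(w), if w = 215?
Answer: 209289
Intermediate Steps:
k(u) = 4*u² (k(u) = (2*u)*(2*u) = 4*u²)
29³ + k(w) = 29³ + 4*215² = 24389 + 4*46225 = 24389 + 184900 = 209289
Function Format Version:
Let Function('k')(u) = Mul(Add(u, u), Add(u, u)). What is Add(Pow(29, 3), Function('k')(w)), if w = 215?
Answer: 209289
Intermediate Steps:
Function('k')(u) = Mul(4, Pow(u, 2)) (Function('k')(u) = Mul(Mul(2, u), Mul(2, u)) = Mul(4, Pow(u, 2)))
Add(Pow(29, 3), Function('k')(w)) = Add(Pow(29, 3), Mul(4, Pow(215, 2))) = Add(24389, Mul(4, 46225)) = Add(24389, 184900) = 209289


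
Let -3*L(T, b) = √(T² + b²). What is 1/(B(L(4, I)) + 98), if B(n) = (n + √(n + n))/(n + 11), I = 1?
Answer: (33 - √17)/(3234 - 99*√17 + I*√6*17^(¼)) ≈ 0.010219 - 1.7987e-5*I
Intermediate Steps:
L(T, b) = -√(T² + b²)/3
B(n) = (n + √2*√n)/(11 + n) (B(n) = (n + √(2*n))/(11 + n) = (n + √2*√n)/(11 + n))
1/(B(L(4, I)) + 98) = 1/((-√(4² + 1²)/3 + √2*√(-√(4² + 1²)/3))/(11 - √(4² + 1²)/3) + 98) = 1/((-√(16 + 1)/3 + √2*√(-√(16 + 1)/3))/(11 - √(16 + 1)/3) + 98) = 1/((-√17/3 + √2*√(-√17/3))/(11 - √17/3) + 98) = 1/((-√17/3 + √2*(I*(√3*17^(¼))/3))/(11 - √17/3) + 98) = 1/((-√17/3 + I*√6*17^(¼)/3)/(11 - √17/3) + 98) = 1/(98 + (-√17/3 + I*√6*17^(¼)/3)/(11 - √17/3))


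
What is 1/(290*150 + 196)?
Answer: 1/43696 ≈ 2.2885e-5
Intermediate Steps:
1/(290*150 + 196) = 1/(43500 + 196) = 1/43696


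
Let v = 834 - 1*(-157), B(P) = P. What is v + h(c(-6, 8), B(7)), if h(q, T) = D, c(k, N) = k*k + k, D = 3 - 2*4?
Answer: 986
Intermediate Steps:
D = -5 (D = 3 - 8 = -5)
c(k, N) = k + k² (c(k, N) = k² + k = k + k²)
h(q, T) = -5
v = 991 (v = 834 + 157 = 991)
v + h(c(-6, 8), B(7)) = 991 - 5 = 986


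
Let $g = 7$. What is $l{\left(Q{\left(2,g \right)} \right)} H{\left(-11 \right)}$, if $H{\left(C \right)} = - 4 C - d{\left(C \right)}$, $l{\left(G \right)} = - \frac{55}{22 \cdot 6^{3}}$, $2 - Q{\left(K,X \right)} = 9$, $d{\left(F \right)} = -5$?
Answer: $- \frac{245}{432} \approx -0.56713$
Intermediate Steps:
$Q{\left(K,X \right)} = -7$ ($Q{\left(K,X \right)} = 2 - 9 = -7$)
$l{\left(G \right)} = - \frac{5}{432}$ ($l{\left(G \right)} = - \frac{55}{22 \cdot 216} = - \frac{55}{4752} = \left(-55\right) \frac{1}{4752} = - \frac{5}{432}$)
$H{\left(C \right)} = 5 - 4 C$ ($H{\left(C \right)} = - 4 C - -5 = - 4 C + 5 = 5 - 4 C$)
$l{\left(Q{\left(2,g \right)} \right)} H{\left(-11 \right)} = - \frac{5 \left(5 - -44\right)}{432} = - \frac{5 \left(5 + 44\right)}{432} = \left(- \frac{5}{432}\right) 49 = - \frac{245}{432}$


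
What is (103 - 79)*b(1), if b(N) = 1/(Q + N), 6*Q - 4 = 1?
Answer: 144/11 ≈ 13.091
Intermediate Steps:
Q = ⅚ (Q = ⅔ + (⅙)*1 = ⅔ + ⅙ = ⅚ ≈ 0.83333)
b(N) = 1/(⅚ + N)
(103 - 79)*b(1) = (103 - 79)*(6/(5 + 6*1)) = 24*(6/(5 + 6)) = 24*(6/11) = 144/11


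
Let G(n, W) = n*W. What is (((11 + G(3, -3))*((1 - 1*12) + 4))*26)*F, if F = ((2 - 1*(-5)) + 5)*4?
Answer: -17472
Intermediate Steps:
F = 48 (F = ((2 + 5) + 5)*4 = (7 + 5)*4 = 12*4 = 48)
G(n, W) = W*n
(((11 + G(3, -3))*((1 - 1*12) + 4))*26)*F = (((11 - 3*3)*((1 - 1*12) + 4))*26)*48 = (((11 - 9)*((1 - 12) + 4))*26)*48 = ((2*(-11 + 4))*26)*48 = ((2*(-7))*26)*48 = -14*26*48 = -364*48 = -17472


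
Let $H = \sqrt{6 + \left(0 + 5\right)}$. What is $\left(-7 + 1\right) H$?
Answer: $- 6 \sqrt{11} \approx -19.9$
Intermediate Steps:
$H = \sqrt{11}$ ($H = \sqrt{6 + 5} = \sqrt{11} \approx 3.3166$)
$\left(-7 + 1\right) H = \left(-7 + 1\right) \sqrt{11} = - 6 \sqrt{11}$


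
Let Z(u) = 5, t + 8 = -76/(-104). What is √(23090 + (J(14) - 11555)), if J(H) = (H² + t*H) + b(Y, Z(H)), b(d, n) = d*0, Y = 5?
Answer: 2*√491335/13 ≈ 107.84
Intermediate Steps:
t = -189/26 (t = -8 - 76/(-104) = -8 - 76*(-1/104) = -8 + 19/26 = -189/26 ≈ -7.2692)
b(d, n) = 0
J(H) = H² - 189*H/26 (J(H) = (H² - 189*H/26) + 0 = H² - 189*H/26)
√(23090 + (J(14) - 11555)) = √(23090 + ((1/26)*14*(-189 + 26*14) - 11555)) = √(23090 + ((1/26)*14*(-189 + 364) - 11555)) = √(23090 + ((1/26)*14*175 - 11555)) = √(23090 + (1225/13 - 11555)) = √(23090 - 148990/13) = √(151180/13) = 2*√491335/13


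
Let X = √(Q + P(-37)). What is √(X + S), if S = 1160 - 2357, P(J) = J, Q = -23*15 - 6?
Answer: √(-1197 + 2*I*√97) ≈ 0.2847 + 34.599*I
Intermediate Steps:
Q = -351 (Q = -345 - 6 = -351)
S = -1197
X = 2*I*√97 (X = √(-351 - 37) = √(-388) = 2*I*√97 ≈ 19.698*I)
√(X + S) = √(2*I*√97 - 1197) = √(-1197 + 2*I*√97)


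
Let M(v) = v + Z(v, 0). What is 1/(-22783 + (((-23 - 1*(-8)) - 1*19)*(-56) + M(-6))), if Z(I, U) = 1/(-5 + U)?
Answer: -5/104426 ≈ -4.7881e-5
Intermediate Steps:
M(v) = -⅕ + v (M(v) = v + 1/(-5 + 0) = v + 1/(-5) = v - ⅕ = -⅕ + v)
1/(-22783 + (((-23 - 1*(-8)) - 1*19)*(-56) + M(-6))) = 1/(-22783 + (((-23 - 1*(-8)) - 1*19)*(-56) + (-⅕ - 6))) = 1/(-22783 + (((-23 + 8) - 19)*(-56) - 31/5)) = 1/(-22783 + ((-15 - 19)*(-56) - 31/5)) = 1/(-22783 + (-34*(-56) - 31/5)) = 1/(-22783 + (1904 - 31/5)) = 1/(-22783 + 9489/5) = 1/(-104426/5) = -5/104426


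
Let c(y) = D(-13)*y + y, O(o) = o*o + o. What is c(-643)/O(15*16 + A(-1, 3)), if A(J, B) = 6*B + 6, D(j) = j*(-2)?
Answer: -5787/23320 ≈ -0.24816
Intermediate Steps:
D(j) = -2*j
A(J, B) = 6 + 6*B
O(o) = o + o² (O(o) = o² + o = o + o²)
c(y) = 27*y (c(y) = (-2*(-13))*y + y = 26*y + y = 27*y)
c(-643)/O(15*16 + A(-1, 3)) = (27*(-643))/(((15*16 + (6 + 6*3))*(1 + (15*16 + (6 + 6*3))))) = -17361*1/((1 + (240 + (6 + 18)))*(240 + (6 + 18))) = -17361*1/((1 + (240 + 24))*(240 + 24)) = -17361*1/(264*(1 + 264)) = -17361/(264*265) = -17361/69960 = -17361*1/69960 = -5787/23320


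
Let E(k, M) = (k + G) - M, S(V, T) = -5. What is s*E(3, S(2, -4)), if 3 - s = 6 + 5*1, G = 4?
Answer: -96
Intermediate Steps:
s = -8 (s = 3 - (6 + 5*1) = 3 - (6 + 5) = 3 - 1*11 = 3 - 11 = -8)
E(k, M) = 4 + k - M (E(k, M) = (k + 4) - M = (4 + k) - M = 4 + k - M)
s*E(3, S(2, -4)) = -8*(4 + 3 - 1*(-5)) = -8*(4 + 3 + 5) = -8*12 = -96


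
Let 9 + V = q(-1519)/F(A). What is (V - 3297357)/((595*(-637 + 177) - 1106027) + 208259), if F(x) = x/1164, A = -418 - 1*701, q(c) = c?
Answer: 614664073/218478782 ≈ 2.8134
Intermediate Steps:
A = -1119 (A = -418 - 701 = -1119)
F(x) = x/1164 (F(x) = x*(1/1164) = x/1164)
V = 586015/373 (V = -9 - 1519/((1/1164)*(-1119)) = -9 - 1519/(-373/388) = -9 - 1519*(-388/373) = -9 + 589372/373 = 586015/373 ≈ 1571.1)
(V - 3297357)/((595*(-637 + 177) - 1106027) + 208259) = (586015/373 - 3297357)/((595*(-637 + 177) - 1106027) + 208259) = -1229328146/(373*((595*(-460) - 1106027) + 208259)) = -1229328146/(373*((-273700 - 1106027) + 208259)) = -1229328146/(373*(-1379727 + 208259)) = -1229328146/373/(-1171468) = -1229328146/373*(-1/1171468) = 614664073/218478782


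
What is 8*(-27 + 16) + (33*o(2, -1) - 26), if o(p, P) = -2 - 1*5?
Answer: -345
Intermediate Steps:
o(p, P) = -7 (o(p, P) = -2 - 5 = -7)
8*(-27 + 16) + (33*o(2, -1) - 26) = 8*(-27 + 16) + (33*(-7) - 26) = 8*(-11) + (-231 - 26) = -88 - 257 = -345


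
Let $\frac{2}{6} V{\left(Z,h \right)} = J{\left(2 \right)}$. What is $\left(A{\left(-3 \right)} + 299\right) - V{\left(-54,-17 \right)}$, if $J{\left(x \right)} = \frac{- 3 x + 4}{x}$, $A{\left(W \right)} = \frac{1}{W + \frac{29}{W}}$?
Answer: $\frac{11473}{38} \approx 301.92$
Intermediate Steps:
$J{\left(x \right)} = \frac{4 - 3 x}{x}$
$V{\left(Z,h \right)} = -3$ ($V{\left(Z,h \right)} = 3 \left(-3 + \frac{4}{2}\right) = 3 \left(-3 + 4 \cdot \frac{1}{2}\right) = 3 \left(-3 + 2\right) = 3 \left(-1\right) = -3$)
$\left(A{\left(-3 \right)} + 299\right) - V{\left(-54,-17 \right)} = \left(- \frac{3}{29 + \left(-3\right)^{2}} + 299\right) - -3 = \left(- \frac{3}{29 + 9} + 299\right) + 3 = \left(- \frac{3}{38} + 299\right) + 3 = \frac{11359}{38} + 3 = \frac{11473}{38}$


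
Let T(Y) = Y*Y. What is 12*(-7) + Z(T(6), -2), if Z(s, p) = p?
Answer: -86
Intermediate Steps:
T(Y) = Y²
12*(-7) + Z(T(6), -2) = 12*(-7) - 2 = -84 - 2 = -86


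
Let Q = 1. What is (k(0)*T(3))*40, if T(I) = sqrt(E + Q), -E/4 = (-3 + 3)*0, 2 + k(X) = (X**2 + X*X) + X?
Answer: -80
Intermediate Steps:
k(X) = -2 + X + 2*X**2 (k(X) = -2 + ((X**2 + X*X) + X) = -2 + ((X**2 + X**2) + X) = -2 + (2*X**2 + X) = -2 + (X + 2*X**2) = -2 + X + 2*X**2)
E = 0 (E = -4*(-3 + 3)*0 = -0*0 = -4*0 = 0)
T(I) = 1 (T(I) = sqrt(0 + 1) = sqrt(1) = 1)
(k(0)*T(3))*40 = ((-2 + 0 + 2*0**2)*1)*40 = ((-2 + 0 + 2*0)*1)*40 = ((-2 + 0 + 0)*1)*40 = -2*1*40 = -2*40 = -80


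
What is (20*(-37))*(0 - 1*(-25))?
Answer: -18500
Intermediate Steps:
(20*(-37))*(0 - 1*(-25)) = -740*(0 + 25) = -740*25 = -18500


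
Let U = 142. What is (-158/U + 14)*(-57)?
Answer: -52155/71 ≈ -734.58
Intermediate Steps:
(-158/U + 14)*(-57) = (-158/142 + 14)*(-57) = (-158*1/142 + 14)*(-57) = (-79/71 + 14)*(-57) = (915/71)*(-57) = -52155/71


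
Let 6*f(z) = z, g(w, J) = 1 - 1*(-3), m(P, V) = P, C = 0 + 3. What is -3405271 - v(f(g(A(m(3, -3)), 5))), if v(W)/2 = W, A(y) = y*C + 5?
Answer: -10215817/3 ≈ -3.4053e+6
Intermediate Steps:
C = 3
A(y) = 5 + 3*y (A(y) = y*3 + 5 = 3*y + 5 = 5 + 3*y)
g(w, J) = 4 (g(w, J) = 1 + 3 = 4)
f(z) = z/6
v(W) = 2*W
-3405271 - v(f(g(A(m(3, -3)), 5))) = -3405271 - 2*(⅙)*4 = -3405271 - 2*2/3 = -3405271 - 1*4/3 = -3405271 - 4/3 = -10215817/3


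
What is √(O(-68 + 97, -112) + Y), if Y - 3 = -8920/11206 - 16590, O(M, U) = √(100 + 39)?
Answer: √(-520750781863 + 31393609*√139)/5603 ≈ 128.75*I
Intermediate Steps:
O(M, U) = √139
Y = -92941421/5603 (Y = 3 + (-8920/11206 - 16590) = 3 + (-8920*1/11206 - 16590) = 3 + (-4460/5603 - 16590) = 3 - 92958230/5603 = -92941421/5603 ≈ -16588.)
√(O(-68 + 97, -112) + Y) = √(√139 - 92941421/5603) = √(-92941421/5603 + √139)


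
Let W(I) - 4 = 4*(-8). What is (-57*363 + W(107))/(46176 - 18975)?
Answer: -20719/27201 ≈ -0.76170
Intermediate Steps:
W(I) = -28 (W(I) = 4 + 4*(-8) = 4 - 32 = -28)
(-57*363 + W(107))/(46176 - 18975) = (-57*363 - 28)/(46176 - 18975) = (-20691 - 28)/27201 = -20719*1/27201 = -20719/27201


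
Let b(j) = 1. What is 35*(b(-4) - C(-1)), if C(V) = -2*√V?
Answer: 35 + 70*I ≈ 35.0 + 70.0*I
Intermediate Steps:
35*(b(-4) - C(-1)) = 35*(1 - (-2)*√(-1)) = 35*(1 - (-2)*I) = 35*(1 + 2*I) = 35 + 70*I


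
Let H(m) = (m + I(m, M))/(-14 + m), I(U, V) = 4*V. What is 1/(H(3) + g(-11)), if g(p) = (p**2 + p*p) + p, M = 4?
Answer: 11/2522 ≈ 0.0043616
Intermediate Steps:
g(p) = p + 2*p**2 (g(p) = (p**2 + p**2) + p = 2*p**2 + p = p + 2*p**2)
H(m) = (16 + m)/(-14 + m) (H(m) = (m + 4*4)/(-14 + m) = (m + 16)/(-14 + m) = (16 + m)/(-14 + m))
1/(H(3) + g(-11)) = 1/((16 + 3)/(-14 + 3) - 11*(1 + 2*(-11))) = 1/(19/(-11) - 11*(1 - 22)) = 1/(-1/11*19 - 11*(-21)) = 1/(-19/11 + 231) = 1/(2522/11) = 11/2522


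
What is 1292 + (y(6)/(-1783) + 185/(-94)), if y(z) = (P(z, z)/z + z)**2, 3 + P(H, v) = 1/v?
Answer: 140103468745/108606096 ≈ 1290.0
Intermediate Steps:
P(H, v) = -3 + 1/v
y(z) = (z + (-3 + 1/z)/z)**2 (y(z) = ((-3 + 1/z)/z + z)**2 = (z + (-3 + 1/z)/z)**2)
1292 + (y(6)/(-1783) + 185/(-94)) = 1292 + (((1 + 6*(-3 + 6**2))**2/6**4)/(-1783) + 185/(-94)) = 1292 + (((1 + 6*(-3 + 36))**2/1296)*(-1/1783) + 185*(-1/94)) = 1292 + (((1 + 6*33)**2/1296)*(-1/1783) - 185/94) = 1292 + (((1 + 198)**2/1296)*(-1/1783) - 185/94) = 1292 + (((1/1296)*199**2)*(-1/1783) - 185/94) = 1292 + (((1/1296)*39601)*(-1/1783) - 185/94) = 1292 + ((39601/1296)*(-1/1783) - 185/94) = 1292 + (-39601/2310768 - 185/94) = 1292 - 215607287/108606096 = 140103468745/108606096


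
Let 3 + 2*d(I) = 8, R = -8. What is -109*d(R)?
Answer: -545/2 ≈ -272.50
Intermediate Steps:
d(I) = 5/2 (d(I) = -3/2 + (½)*8 = -3/2 + 4 = 5/2)
-109*d(R) = -109*5/2 = -545/2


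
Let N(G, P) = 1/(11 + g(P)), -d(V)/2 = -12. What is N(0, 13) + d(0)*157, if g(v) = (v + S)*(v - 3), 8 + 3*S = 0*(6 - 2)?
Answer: 1292427/343 ≈ 3768.0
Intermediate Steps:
S = -8/3 (S = -8/3 + (0*(6 - 2))/3 = -8/3 + (0*4)/3 = -8/3 + (⅓)*0 = -8/3 + 0 = -8/3 ≈ -2.6667)
g(v) = (-3 + v)*(-8/3 + v) (g(v) = (v - 8/3)*(v - 3) = (-8/3 + v)*(-3 + v) = (-3 + v)*(-8/3 + v))
d(V) = 24 (d(V) = -2*(-12) = 24)
N(G, P) = 1/(19 + P² - 17*P/3) (N(G, P) = 1/(11 + (8 + P² - 17*P/3)) = 1/(19 + P² - 17*P/3))
N(0, 13) + d(0)*157 = 3/(57 - 17*13 + 3*13²) + 24*157 = 3/(57 - 221 + 3*169) + 3768 = 3/(57 - 221 + 507) + 3768 = 3/343 + 3768 = 1292427/343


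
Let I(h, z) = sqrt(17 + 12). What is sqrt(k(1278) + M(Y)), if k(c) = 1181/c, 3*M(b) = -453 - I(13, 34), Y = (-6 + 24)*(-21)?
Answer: sqrt(-27235174 - 60492*sqrt(29))/426 ≈ 12.324*I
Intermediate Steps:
I(h, z) = sqrt(29)
Y = -378 (Y = 18*(-21) = -378)
M(b) = -151 - sqrt(29)/3 (M(b) = (-453 - sqrt(29))/3 = -151 - sqrt(29)/3)
sqrt(k(1278) + M(Y)) = sqrt(1181/1278 + (-151 - sqrt(29)/3)) = sqrt(-191797/1278 - sqrt(29)/3)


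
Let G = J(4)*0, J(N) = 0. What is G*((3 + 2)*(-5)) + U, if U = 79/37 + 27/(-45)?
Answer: 284/185 ≈ 1.5351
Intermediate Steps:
G = 0 (G = 0*0 = 0)
U = 284/185 (U = 79*(1/37) + 27*(-1/45) = 79/37 - ⅗ = 284/185 ≈ 1.5351)
G*((3 + 2)*(-5)) + U = 0*((3 + 2)*(-5)) + 284/185 = 0*(5*(-5)) + 284/185 = 0*(-25) + 284/185 = 0 + 284/185 = 284/185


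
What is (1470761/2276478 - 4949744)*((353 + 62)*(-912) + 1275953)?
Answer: -10112709475646748983/2276478 ≈ -4.4423e+12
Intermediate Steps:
(1470761/2276478 - 4949744)*((353 + 62)*(-912) + 1275953) = (1470761*(1/2276478) - 4949744)*(415*(-912) + 1275953) = (1470761/2276478 - 4949744)*(-378480 + 1275953) = -11267981850871/2276478*897473 = -10112709475646748983/2276478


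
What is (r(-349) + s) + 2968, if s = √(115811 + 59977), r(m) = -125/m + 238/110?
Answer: 57019166/19195 + 6*√4883 ≈ 3389.8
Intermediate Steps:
r(m) = 119/55 - 125/m (r(m) = -125/m + 238*(1/110) = -125/m + 119/55 = 119/55 - 125/m)
s = 6*√4883 (s = √175788 = 6*√4883 ≈ 419.27)
(r(-349) + s) + 2968 = ((119/55 - 125/(-349)) + 6*√4883) + 2968 = ((119/55 - 125*(-1/349)) + 6*√4883) + 2968 = ((119/55 + 125/349) + 6*√4883) + 2968 = (48406/19195 + 6*√4883) + 2968 = 57019166/19195 + 6*√4883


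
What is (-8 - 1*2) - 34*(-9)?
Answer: 296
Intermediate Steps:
(-8 - 1*2) - 34*(-9) = (-8 - 2) + 306 = -10 + 306 = 296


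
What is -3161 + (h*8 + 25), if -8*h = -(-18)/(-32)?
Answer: -50167/16 ≈ -3135.4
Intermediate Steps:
h = 9/128 (h = -(-1)*(-18/(-32))/8 = -(-1)*(-18*(-1/32))/8 = -(-1)*9/(8*16) = -⅛*(-9/16) = 9/128 ≈ 0.070313)
-3161 + (h*8 + 25) = -3161 + ((9/128)*8 + 25) = -3161 + (9/16 + 25) = -3161 + 409/16 = -50167/16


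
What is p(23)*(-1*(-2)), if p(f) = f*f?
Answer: 1058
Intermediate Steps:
p(f) = f²
p(23)*(-1*(-2)) = 23²*(-1*(-2)) = 529*2 = 1058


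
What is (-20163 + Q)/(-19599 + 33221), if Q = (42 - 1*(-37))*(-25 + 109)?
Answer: -13527/13622 ≈ -0.99303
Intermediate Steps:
Q = 6636 (Q = (42 + 37)*84 = 79*84 = 6636)
(-20163 + Q)/(-19599 + 33221) = (-20163 + 6636)/(-19599 + 33221) = -13527/13622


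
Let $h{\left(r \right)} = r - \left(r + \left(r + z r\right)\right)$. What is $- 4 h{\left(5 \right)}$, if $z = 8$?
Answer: $180$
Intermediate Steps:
$h{\left(r \right)} = - 9 r$ ($h{\left(r \right)} = r - \left(r + \left(r + 8 r\right)\right) = r - \left(r + 9 r\right) = r - 10 r = - 9 r$)
$- 4 h{\left(5 \right)} = - 4 \left(\left(-9\right) 5\right) = \left(-4\right) \left(-45\right) = 180$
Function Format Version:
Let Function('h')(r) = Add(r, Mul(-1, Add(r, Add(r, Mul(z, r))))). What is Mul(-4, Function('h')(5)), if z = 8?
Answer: 180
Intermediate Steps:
Function('h')(r) = Mul(-9, r) (Function('h')(r) = Add(r, Mul(-1, Add(r, Add(r, Mul(8, r))))) = Add(r, Mul(-1, Add(r, Mul(9, r)))) = Add(r, Mul(-1, Mul(10, r))) = Add(r, Mul(-10, r)) = Mul(-9, r))
Mul(-4, Function('h')(5)) = Mul(-4, Mul(-9, 5)) = Mul(-4, -45) = 180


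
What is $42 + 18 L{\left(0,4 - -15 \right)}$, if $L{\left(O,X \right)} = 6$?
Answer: $150$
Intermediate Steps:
$42 + 18 L{\left(0,4 - -15 \right)} = 42 + 18 \cdot 6 = 42 + 108 = 150$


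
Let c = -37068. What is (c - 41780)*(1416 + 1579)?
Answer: -236149760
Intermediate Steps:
(c - 41780)*(1416 + 1579) = (-37068 - 41780)*(1416 + 1579) = -78848*2995 = -236149760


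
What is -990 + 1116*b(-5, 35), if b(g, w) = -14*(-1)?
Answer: 14634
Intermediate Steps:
b(g, w) = 14
-990 + 1116*b(-5, 35) = -990 + 1116*14 = -990 + 15624 = 14634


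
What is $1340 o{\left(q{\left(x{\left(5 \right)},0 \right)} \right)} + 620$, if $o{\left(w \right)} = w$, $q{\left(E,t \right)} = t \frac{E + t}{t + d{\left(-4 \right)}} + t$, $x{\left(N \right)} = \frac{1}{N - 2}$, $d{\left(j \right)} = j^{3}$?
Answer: $620$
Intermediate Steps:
$x{\left(N \right)} = \frac{1}{-2 + N}$
$q{\left(E,t \right)} = t + \frac{t \left(E + t\right)}{-64 + t}$ ($q{\left(E,t \right)} = t \frac{E + t}{t + \left(-4\right)^{3}} + t = t \frac{E + t}{t - 64} + t = t \frac{E + t}{-64 + t} + t = \frac{t \left(E + t\right)}{-64 + t} + t = t + \frac{t \left(E + t\right)}{-64 + t}$)
$1340 o{\left(q{\left(x{\left(5 \right)},0 \right)} \right)} + 620 = 1340 \frac{0 \left(-64 + \frac{1}{-2 + 5} + 2 \cdot 0\right)}{-64 + 0} + 620 = 1340 \frac{0 \left(-64 + \frac{1}{3} + 0\right)}{-64} + 620 = 1340 \cdot 0 \left(- \frac{1}{64}\right) \left(-64 + \frac{1}{3} + 0\right) + 620 = 1340 \cdot 0 \left(- \frac{1}{64}\right) \left(- \frac{191}{3}\right) + 620 = 1340 \cdot 0 + 620 = 0 + 620 = 620$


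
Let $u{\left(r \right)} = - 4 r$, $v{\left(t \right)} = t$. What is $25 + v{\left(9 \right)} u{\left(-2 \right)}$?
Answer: $97$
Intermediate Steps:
$25 + v{\left(9 \right)} u{\left(-2 \right)} = 25 + 9 \left(\left(-4\right) \left(-2\right)\right) = 25 + 9 \cdot 8 = 25 + 72 = 97$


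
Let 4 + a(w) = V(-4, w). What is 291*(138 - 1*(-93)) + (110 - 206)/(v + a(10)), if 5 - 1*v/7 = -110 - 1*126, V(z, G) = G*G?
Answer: 119854947/1783 ≈ 67221.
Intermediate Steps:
V(z, G) = G²
v = 1687 (v = 35 - 7*(-110 - 1*126) = 35 - 7*(-110 - 126) = 35 - 7*(-236) = 35 + 1652 = 1687)
a(w) = -4 + w²
291*(138 - 1*(-93)) + (110 - 206)/(v + a(10)) = 291*(138 - 1*(-93)) + (110 - 206)/(1687 + (-4 + 10²)) = 291*(138 + 93) - 96/(1687 + (-4 + 100)) = 291*231 - 96/(1687 + 96) = 67221 - 96/1783 = 119854947/1783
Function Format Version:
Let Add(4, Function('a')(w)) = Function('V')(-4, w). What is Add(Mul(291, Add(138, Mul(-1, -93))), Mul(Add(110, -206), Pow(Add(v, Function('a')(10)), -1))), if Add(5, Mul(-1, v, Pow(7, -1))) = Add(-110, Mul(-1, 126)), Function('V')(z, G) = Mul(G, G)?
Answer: Rational(119854947, 1783) ≈ 67221.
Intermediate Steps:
Function('V')(z, G) = Pow(G, 2)
v = 1687 (v = Add(35, Mul(-7, Add(-110, Mul(-1, 126)))) = Add(35, Mul(-7, Add(-110, -126))) = Add(35, Mul(-7, -236)) = Add(35, 1652) = 1687)
Function('a')(w) = Add(-4, Pow(w, 2))
Add(Mul(291, Add(138, Mul(-1, -93))), Mul(Add(110, -206), Pow(Add(v, Function('a')(10)), -1))) = Add(Mul(291, Add(138, Mul(-1, -93))), Mul(Add(110, -206), Pow(Add(1687, Add(-4, Pow(10, 2))), -1))) = Add(Mul(291, Add(138, 93)), Mul(-96, Pow(Add(1687, Add(-4, 100)), -1))) = Add(Mul(291, 231), Mul(-96, Pow(Add(1687, 96), -1))) = Add(67221, Mul(-96, Pow(1783, -1))) = Add(67221, Mul(-96, Rational(1, 1783))) = Add(67221, Rational(-96, 1783)) = Rational(119854947, 1783)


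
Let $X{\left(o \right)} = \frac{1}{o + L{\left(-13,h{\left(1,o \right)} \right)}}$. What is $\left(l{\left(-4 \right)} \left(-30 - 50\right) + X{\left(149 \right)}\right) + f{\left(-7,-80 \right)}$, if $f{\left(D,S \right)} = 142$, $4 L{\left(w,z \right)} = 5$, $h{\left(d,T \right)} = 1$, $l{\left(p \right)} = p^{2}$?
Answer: $- \frac{683934}{601} \approx -1138.0$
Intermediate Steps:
$L{\left(w,z \right)} = \frac{5}{4}$ ($L{\left(w,z \right)} = \frac{1}{4} \cdot 5 = \frac{5}{4}$)
$X{\left(o \right)} = \frac{1}{\frac{5}{4} + o}$ ($X{\left(o \right)} = \frac{1}{o + \frac{5}{4}} = \frac{1}{\frac{5}{4} + o}$)
$\left(l{\left(-4 \right)} \left(-30 - 50\right) + X{\left(149 \right)}\right) + f{\left(-7,-80 \right)} = \left(\left(-4\right)^{2} \left(-30 - 50\right) + \frac{4}{5 + 4 \cdot 149}\right) + 142 = \left(16 \left(-80\right) + \frac{4}{5 + 596}\right) + 142 = \left(-1280 + \frac{4}{601}\right) + 142 = - \frac{769276}{601} + 142 = - \frac{683934}{601}$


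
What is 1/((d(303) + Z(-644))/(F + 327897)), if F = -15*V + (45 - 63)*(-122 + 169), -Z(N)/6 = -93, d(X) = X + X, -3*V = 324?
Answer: 109557/388 ≈ 282.36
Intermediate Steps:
V = -108 (V = -⅓*324 = -108)
d(X) = 2*X
Z(N) = 558 (Z(N) = -6*(-93) = 558)
F = 774 (F = -15*(-108) + (45 - 63)*(-122 + 169) = 1620 - 18*47 = 1620 - 846 = 774)
1/((d(303) + Z(-644))/(F + 327897)) = 1/((2*303 + 558)/(774 + 327897)) = 1/((606 + 558)/328671) = 1/(1164*(1/328671)) = 1/(388/109557) = 109557/388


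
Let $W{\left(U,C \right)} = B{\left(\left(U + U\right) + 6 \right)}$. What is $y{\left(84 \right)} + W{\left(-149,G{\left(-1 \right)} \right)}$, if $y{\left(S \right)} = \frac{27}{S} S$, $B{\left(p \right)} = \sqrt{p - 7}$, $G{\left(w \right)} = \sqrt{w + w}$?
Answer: $27 + i \sqrt{299} \approx 27.0 + 17.292 i$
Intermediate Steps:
$G{\left(w \right)} = \sqrt{2} \sqrt{w}$ ($G{\left(w \right)} = \sqrt{2 w} = \sqrt{2} \sqrt{w}$)
$B{\left(p \right)} = \sqrt{-7 + p}$
$W{\left(U,C \right)} = \sqrt{-1 + 2 U}$ ($W{\left(U,C \right)} = \sqrt{-7 + \left(\left(U + U\right) + 6\right)} = \sqrt{-7 + \left(2 U + 6\right)} = \sqrt{-7 + \left(6 + 2 U\right)} = \sqrt{-1 + 2 U}$)
$y{\left(S \right)} = 27$
$y{\left(84 \right)} + W{\left(-149,G{\left(-1 \right)} \right)} = 27 + \sqrt{-1 + 2 \left(-149\right)} = 27 + \sqrt{-1 - 298} = 27 + \sqrt{-299} = 27 + i \sqrt{299}$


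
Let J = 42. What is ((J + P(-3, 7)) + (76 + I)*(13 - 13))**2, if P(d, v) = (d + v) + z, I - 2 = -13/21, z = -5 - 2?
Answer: 1521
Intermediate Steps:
z = -7
I = 29/21 (I = 2 - 13/21 = 29/21 ≈ 1.3810)
P(d, v) = -7 + d + v (P(d, v) = (d + v) - 7 = -7 + d + v)
((J + P(-3, 7)) + (76 + I)*(13 - 13))**2 = ((42 + (-7 - 3 + 7)) + (76 + 29/21)*(13 - 13))**2 = ((42 - 3) + (1625/21)*0)**2 = (39 + 0)**2 = 39**2 = 1521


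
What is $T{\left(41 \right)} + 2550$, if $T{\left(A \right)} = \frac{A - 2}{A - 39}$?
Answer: $\frac{5139}{2} \approx 2569.5$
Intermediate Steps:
$T{\left(A \right)} = \frac{-2 + A}{-39 + A}$
$T{\left(41 \right)} + 2550 = \frac{-2 + 41}{-39 + 41} + 2550 = \frac{1}{2} \cdot 39 + 2550 = \frac{39}{2} + 2550 = \frac{5139}{2}$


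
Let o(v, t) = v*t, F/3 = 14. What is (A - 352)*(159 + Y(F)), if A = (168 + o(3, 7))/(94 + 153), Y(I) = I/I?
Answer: -13880800/247 ≈ -56198.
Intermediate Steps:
F = 42 (F = 3*14 = 42)
Y(I) = 1
o(v, t) = t*v
A = 189/247 (A = (168 + 7*3)/(94 + 153) = (168 + 21)/247 = 189*(1/247) = 189/247 ≈ 0.76518)
(A - 352)*(159 + Y(F)) = (189/247 - 352)*(159 + 1) = -86755/247*160 = -13880800/247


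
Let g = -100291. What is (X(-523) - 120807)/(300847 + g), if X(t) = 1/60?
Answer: -7248419/12033360 ≈ -0.60236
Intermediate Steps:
X(t) = 1/60
(X(-523) - 120807)/(300847 + g) = (1/60 - 120807)/(300847 - 100291) = -7248419/60/200556 = -7248419/60*1/200556 = -7248419/12033360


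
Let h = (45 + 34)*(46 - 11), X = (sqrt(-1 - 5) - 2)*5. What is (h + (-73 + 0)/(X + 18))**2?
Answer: 3*(203199850*sqrt(6) + 220237847*I)/(2*(40*sqrt(6) + 43*I)) ≈ 7.6301e+6 + 23081.0*I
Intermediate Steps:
X = -10 + 5*I*sqrt(6) (X = (sqrt(-6) - 2)*5 = (I*sqrt(6) - 2)*5 = (-2 + I*sqrt(6))*5 = -10 + 5*I*sqrt(6) ≈ -10.0 + 12.247*I)
h = 2765 (h = 79*35 = 2765)
(h + (-73 + 0)/(X + 18))**2 = (2765 + (-73 + 0)/((-10 + 5*I*sqrt(6)) + 18))**2 = (2765 - 73/(8 + 5*I*sqrt(6)))**2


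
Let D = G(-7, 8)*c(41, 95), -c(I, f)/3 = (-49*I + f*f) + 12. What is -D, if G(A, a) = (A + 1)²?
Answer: 759024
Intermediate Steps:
G(A, a) = (1 + A)²
c(I, f) = -36 - 3*f² + 147*I (c(I, f) = -3*((-49*I + f*f) + 12) = -3*((-49*I + f²) + 12) = -3*((f² - 49*I) + 12) = -3*(12 + f² - 49*I) = -36 - 3*f² + 147*I)
D = -759024 (D = (1 - 7)²*(-36 - 3*95² + 147*41) = (-6)²*(-36 - 3*9025 + 6027) = 36*(-36 - 27075 + 6027) = 36*(-21084) = -759024)
-D = -1*(-759024) = 759024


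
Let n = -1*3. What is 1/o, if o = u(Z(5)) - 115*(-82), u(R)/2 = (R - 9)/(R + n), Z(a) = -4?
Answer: 7/66036 ≈ 0.00010600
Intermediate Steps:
n = -3
u(R) = 2*(-9 + R)/(-3 + R) (u(R) = 2*((R - 9)/(R - 3)) = 2*((-9 + R)/(-3 + R)) = 2*(-9 + R)/(-3 + R))
o = 66036/7 (o = 2*(-9 - 4)/(-3 - 4) - 115*(-82) = 2*(-13)/(-7) + 9430 = 2*(-⅐)*(-13) + 9430 = 26/7 + 9430 = 66036/7 ≈ 9433.7)
1/o = 1/(66036/7) = 7/66036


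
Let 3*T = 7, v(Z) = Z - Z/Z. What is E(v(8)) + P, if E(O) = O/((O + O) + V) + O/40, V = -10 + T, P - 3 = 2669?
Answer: 2031693/760 ≈ 2673.3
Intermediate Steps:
v(Z) = -1 + Z (v(Z) = Z - 1*1 = Z - 1 = -1 + Z)
T = 7/3 (T = (1/3)*7 = 7/3 ≈ 2.3333)
P = 2672 (P = 3 + 2669 = 2672)
V = -23/3 (V = -10 + 7/3 = -23/3 ≈ -7.6667)
E(O) = O/40 + O/(-23/3 + 2*O) (E(O) = O/((O + O) - 23/3) + O/40 = O/(2*O - 23/3) + O*(1/40) = O/(-23/3 + 2*O) + O/40 = O/40 + O/(-23/3 + 2*O))
E(v(8)) + P = (-1 + 8)*(97 + 6*(-1 + 8))/(40*(-23 + 6*(-1 + 8))) + 2672 = (1/40)*7*(97 + 6*7)/(-23 + 6*7) + 2672 = (1/40)*7*(97 + 42)/(-23 + 42) + 2672 = (1/40)*7*139/19 + 2672 = (1/40)*7*(1/19)*139 + 2672 = 973/760 + 2672 = 2031693/760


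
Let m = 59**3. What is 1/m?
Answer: 1/205379 ≈ 4.8690e-6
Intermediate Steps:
m = 205379
1/m = 1/205379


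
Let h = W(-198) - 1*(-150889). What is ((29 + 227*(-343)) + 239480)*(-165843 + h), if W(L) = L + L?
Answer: -2481296800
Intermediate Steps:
W(L) = 2*L
h = 150493 (h = 2*(-198) - 1*(-150889) = -396 + 150889 = 150493)
((29 + 227*(-343)) + 239480)*(-165843 + h) = ((29 + 227*(-343)) + 239480)*(-165843 + 150493) = ((29 - 77861) + 239480)*(-15350) = (-77832 + 239480)*(-15350) = 161648*(-15350) = -2481296800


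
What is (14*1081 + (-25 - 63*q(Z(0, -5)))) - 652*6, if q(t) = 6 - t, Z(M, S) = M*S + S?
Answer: 10504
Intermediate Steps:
Z(M, S) = S + M*S
(14*1081 + (-25 - 63*q(Z(0, -5)))) - 652*6 = (14*1081 + (-25 - 63*(6 - (-5)*(1 + 0)))) - 652*6 = (15134 + (-25 - 63*(6 - (-5)))) - 3912 = (15134 + (-25 - 63*(6 - 1*(-5)))) - 3912 = (15134 + (-25 - 63*(6 + 5))) - 3912 = (15134 + (-25 - 63*11)) - 3912 = (15134 + (-25 - 693)) - 3912 = (15134 - 718) - 3912 = 14416 - 3912 = 10504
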